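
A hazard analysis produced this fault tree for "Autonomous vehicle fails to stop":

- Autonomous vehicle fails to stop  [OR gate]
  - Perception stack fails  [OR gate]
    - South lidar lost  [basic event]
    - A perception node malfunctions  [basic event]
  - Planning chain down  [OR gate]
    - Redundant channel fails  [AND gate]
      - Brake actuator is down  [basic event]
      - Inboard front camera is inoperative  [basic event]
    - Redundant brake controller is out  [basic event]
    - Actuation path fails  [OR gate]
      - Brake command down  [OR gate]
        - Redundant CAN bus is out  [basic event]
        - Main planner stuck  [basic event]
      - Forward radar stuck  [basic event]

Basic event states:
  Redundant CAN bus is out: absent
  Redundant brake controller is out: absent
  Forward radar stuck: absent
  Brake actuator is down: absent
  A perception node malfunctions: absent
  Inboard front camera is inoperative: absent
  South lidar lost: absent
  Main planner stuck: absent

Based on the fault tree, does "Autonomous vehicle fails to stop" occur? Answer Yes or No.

No

Perception stack fails [OR]: South lidar lost=not, A perception node malfunctions=not → no input occurs → does not occur.
Redundant channel fails [AND]: Brake actuator is down=not, Inboard front camera is inoperative=not → not all inputs occur → does not occur.
Brake command down [OR]: Redundant CAN bus is out=not, Main planner stuck=not → no input occurs → does not occur.
Actuation path fails [OR]: Brake command down=not, Forward radar stuck=not → no input occurs → does not occur.
Planning chain down [OR]: Redundant channel fails=not, Redundant brake controller is out=not, Actuation path fails=not → no input occurs → does not occur.
Autonomous vehicle fails to stop [OR]: Perception stack fails=not, Planning chain down=not → no input occurs → does not occur.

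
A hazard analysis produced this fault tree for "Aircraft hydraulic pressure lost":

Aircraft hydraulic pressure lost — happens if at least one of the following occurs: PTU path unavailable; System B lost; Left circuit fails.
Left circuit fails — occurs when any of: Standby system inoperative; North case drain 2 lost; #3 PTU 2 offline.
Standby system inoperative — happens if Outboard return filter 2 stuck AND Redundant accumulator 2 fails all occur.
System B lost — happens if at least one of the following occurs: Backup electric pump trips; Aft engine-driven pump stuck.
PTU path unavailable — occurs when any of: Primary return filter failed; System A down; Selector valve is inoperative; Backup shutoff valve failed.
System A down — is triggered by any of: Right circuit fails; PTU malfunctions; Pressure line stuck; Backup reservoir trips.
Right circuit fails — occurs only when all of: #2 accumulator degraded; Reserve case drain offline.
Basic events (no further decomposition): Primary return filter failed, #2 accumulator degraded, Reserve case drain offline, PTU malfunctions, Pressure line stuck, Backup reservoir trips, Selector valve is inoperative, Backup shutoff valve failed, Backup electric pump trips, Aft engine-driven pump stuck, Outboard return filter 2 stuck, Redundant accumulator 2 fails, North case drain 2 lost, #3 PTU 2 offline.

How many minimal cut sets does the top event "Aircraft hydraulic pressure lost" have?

12

Right circuit fails [AND]: one cut set from each child combined → 1 × 1 = 1 cut set(s).
System A down [OR]: union of children's cut sets → 4 cut set(s).
PTU path unavailable [OR]: union of children's cut sets → 7 cut set(s).
System B lost [OR]: union of children's cut sets → 2 cut set(s).
Standby system inoperative [AND]: one cut set from each child combined → 1 × 1 = 1 cut set(s).
Left circuit fails [OR]: union of children's cut sets → 3 cut set(s).
Aircraft hydraulic pressure lost [OR]: union of children's cut sets → 12 cut set(s).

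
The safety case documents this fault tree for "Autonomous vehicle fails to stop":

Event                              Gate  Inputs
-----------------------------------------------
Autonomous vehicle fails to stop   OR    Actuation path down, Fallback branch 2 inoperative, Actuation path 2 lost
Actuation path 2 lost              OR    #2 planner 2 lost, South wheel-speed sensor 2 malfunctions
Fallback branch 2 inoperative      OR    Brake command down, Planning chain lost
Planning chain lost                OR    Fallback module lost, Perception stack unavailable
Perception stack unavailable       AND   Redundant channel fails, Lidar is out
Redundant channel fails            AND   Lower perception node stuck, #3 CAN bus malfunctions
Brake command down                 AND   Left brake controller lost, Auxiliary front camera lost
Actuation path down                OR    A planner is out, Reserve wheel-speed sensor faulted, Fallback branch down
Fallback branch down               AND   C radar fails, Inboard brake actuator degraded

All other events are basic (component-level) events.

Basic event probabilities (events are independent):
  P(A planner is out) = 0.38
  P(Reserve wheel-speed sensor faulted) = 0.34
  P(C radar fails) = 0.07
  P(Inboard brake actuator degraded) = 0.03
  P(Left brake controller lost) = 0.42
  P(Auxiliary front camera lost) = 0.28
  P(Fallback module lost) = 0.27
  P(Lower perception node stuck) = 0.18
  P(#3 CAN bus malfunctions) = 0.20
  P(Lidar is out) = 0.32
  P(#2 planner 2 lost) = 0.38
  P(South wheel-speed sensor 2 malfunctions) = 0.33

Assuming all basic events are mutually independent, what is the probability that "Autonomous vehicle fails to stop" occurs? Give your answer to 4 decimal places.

P(Fallback branch down) [AND] = 0.07 × 0.03 = 0.002100
P(Actuation path down) [OR] = 1 − (1−0.38) × (1−0.34) × (1−0.002100) = 0.591659
P(Brake command down) [AND] = 0.42 × 0.28 = 0.117600
P(Redundant channel fails) [AND] = 0.18 × 0.20 = 0.036000
P(Perception stack unavailable) [AND] = 0.036000 × 0.32 = 0.011520
P(Planning chain lost) [OR] = 1 − (1−0.27) × (1−0.011520) = 0.278410
P(Fallback branch 2 inoperative) [OR] = 1 − (1−0.117600) × (1−0.278410) = 0.363269
P(Actuation path 2 lost) [OR] = 1 − (1−0.38) × (1−0.33) = 0.584600
P(Autonomous vehicle fails to stop) [OR] = 1 − (1−0.591659) × (1−0.363269) × (1−0.584600) = 0.891995
Rounded to 4 decimal places: P(Autonomous vehicle fails to stop) ≈ 0.8920.

0.8920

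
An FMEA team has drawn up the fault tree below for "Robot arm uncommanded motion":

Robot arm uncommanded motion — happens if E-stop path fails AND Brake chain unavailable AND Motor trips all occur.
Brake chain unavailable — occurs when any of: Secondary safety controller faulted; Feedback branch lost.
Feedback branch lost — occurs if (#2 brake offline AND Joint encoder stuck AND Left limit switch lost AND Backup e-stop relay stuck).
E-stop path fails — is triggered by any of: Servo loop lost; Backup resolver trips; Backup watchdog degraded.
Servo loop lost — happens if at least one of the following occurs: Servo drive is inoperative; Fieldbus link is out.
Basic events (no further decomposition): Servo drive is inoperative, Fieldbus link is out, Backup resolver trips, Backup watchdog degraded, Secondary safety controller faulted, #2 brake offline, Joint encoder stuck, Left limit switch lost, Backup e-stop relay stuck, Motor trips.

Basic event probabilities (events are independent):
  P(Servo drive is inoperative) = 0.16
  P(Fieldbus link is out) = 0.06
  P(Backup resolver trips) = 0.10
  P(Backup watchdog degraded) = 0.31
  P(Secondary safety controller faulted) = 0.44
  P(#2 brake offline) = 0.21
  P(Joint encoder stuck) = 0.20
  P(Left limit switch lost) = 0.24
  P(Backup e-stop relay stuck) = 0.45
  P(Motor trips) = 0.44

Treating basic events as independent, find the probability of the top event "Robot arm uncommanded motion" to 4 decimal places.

P(Servo loop lost) [OR] = 1 − (1−0.16) × (1−0.06) = 0.210400
P(E-stop path fails) [OR] = 1 − (1−0.210400) × (1−0.10) × (1−0.31) = 0.509658
P(Feedback branch lost) [AND] = 0.21 × 0.20 × 0.24 × 0.45 = 0.004536
P(Brake chain unavailable) [OR] = 1 − (1−0.44) × (1−0.004536) = 0.442540
P(Robot arm uncommanded motion) [AND] = 0.509658 × 0.442540 × 0.44 = 0.099239
Rounded to 4 decimal places: P(Robot arm uncommanded motion) ≈ 0.0992.

0.0992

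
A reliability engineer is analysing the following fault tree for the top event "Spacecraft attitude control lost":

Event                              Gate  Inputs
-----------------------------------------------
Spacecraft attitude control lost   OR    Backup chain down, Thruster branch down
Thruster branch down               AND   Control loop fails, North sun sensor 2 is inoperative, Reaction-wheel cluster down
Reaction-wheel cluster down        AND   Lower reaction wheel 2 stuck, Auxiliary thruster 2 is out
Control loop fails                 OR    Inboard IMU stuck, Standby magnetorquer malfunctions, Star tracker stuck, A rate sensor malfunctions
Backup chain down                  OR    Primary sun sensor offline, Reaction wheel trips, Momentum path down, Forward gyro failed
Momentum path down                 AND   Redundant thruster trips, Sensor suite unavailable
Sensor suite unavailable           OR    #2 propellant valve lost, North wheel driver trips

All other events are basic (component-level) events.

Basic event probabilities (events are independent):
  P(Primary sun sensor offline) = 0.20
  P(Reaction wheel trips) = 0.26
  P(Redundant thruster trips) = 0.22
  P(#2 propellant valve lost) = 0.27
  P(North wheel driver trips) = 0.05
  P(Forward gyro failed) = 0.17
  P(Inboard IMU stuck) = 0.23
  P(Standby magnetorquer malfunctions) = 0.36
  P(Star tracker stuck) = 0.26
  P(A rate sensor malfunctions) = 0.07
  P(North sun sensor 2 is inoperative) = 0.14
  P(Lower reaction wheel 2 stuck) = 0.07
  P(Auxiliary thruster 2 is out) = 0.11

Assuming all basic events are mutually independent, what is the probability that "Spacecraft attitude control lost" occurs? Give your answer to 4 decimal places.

0.5421

P(Sensor suite unavailable) [OR] = 1 − (1−0.27) × (1−0.05) = 0.306500
P(Momentum path down) [AND] = 0.22 × 0.306500 = 0.067430
P(Backup chain down) [OR] = 1 − (1−0.20) × (1−0.26) × (1−0.067430) × (1−0.17) = 0.541772
P(Control loop fails) [OR] = 1 − (1−0.23) × (1−0.36) × (1−0.26) × (1−0.07) = 0.660855
P(Reaction-wheel cluster down) [AND] = 0.07 × 0.11 = 0.007700
P(Thruster branch down) [AND] = 0.660855 × 0.14 × 0.007700 = 0.000712
P(Spacecraft attitude control lost) [OR] = 1 − (1−0.541772) × (1−0.000712) = 0.542098
Rounded to 4 decimal places: P(Spacecraft attitude control lost) ≈ 0.5421.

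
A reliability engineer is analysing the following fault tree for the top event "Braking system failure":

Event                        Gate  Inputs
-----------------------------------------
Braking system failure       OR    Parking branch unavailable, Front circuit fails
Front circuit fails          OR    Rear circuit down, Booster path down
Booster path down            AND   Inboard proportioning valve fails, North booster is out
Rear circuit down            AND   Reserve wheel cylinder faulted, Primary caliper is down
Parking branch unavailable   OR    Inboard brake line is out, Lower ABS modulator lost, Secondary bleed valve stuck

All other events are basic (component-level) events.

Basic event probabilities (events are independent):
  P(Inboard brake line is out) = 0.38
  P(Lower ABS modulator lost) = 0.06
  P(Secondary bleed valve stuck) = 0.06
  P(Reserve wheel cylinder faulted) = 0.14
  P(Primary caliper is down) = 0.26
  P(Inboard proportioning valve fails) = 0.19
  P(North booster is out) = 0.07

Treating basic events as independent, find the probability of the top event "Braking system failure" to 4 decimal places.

P(Parking branch unavailable) [OR] = 1 − (1−0.38) × (1−0.06) × (1−0.06) = 0.452168
P(Rear circuit down) [AND] = 0.14 × 0.26 = 0.036400
P(Booster path down) [AND] = 0.19 × 0.07 = 0.013300
P(Front circuit fails) [OR] = 1 − (1−0.036400) × (1−0.013300) = 0.049216
P(Braking system failure) [OR] = 1 − (1−0.452168) × (1−0.049216) = 0.479130
Rounded to 4 decimal places: P(Braking system failure) ≈ 0.4791.

0.4791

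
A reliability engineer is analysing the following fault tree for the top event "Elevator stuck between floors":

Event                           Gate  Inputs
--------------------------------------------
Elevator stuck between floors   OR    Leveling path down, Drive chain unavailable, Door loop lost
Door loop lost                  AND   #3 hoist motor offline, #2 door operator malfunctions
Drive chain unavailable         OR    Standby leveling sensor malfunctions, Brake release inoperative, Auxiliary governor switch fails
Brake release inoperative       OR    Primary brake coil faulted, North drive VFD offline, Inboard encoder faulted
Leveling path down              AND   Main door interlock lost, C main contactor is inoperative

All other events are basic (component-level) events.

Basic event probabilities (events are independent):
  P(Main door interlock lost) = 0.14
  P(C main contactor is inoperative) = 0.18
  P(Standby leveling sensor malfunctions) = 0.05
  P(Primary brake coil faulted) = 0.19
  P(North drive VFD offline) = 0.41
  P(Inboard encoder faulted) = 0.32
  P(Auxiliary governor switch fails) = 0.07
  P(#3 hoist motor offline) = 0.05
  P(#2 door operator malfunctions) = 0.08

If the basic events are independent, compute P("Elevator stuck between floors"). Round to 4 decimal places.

P(Leveling path down) [AND] = 0.14 × 0.18 = 0.025200
P(Brake release inoperative) [OR] = 1 − (1−0.19) × (1−0.41) × (1−0.32) = 0.675028
P(Drive chain unavailable) [OR] = 1 − (1−0.05) × (1−0.675028) × (1−0.07) = 0.712887
P(Door loop lost) [AND] = 0.05 × 0.08 = 0.004000
P(Elevator stuck between floors) [OR] = 1 − (1−0.025200) × (1−0.712887) × (1−0.004000) = 0.721242
Rounded to 4 decimal places: P(Elevator stuck between floors) ≈ 0.7212.

0.7212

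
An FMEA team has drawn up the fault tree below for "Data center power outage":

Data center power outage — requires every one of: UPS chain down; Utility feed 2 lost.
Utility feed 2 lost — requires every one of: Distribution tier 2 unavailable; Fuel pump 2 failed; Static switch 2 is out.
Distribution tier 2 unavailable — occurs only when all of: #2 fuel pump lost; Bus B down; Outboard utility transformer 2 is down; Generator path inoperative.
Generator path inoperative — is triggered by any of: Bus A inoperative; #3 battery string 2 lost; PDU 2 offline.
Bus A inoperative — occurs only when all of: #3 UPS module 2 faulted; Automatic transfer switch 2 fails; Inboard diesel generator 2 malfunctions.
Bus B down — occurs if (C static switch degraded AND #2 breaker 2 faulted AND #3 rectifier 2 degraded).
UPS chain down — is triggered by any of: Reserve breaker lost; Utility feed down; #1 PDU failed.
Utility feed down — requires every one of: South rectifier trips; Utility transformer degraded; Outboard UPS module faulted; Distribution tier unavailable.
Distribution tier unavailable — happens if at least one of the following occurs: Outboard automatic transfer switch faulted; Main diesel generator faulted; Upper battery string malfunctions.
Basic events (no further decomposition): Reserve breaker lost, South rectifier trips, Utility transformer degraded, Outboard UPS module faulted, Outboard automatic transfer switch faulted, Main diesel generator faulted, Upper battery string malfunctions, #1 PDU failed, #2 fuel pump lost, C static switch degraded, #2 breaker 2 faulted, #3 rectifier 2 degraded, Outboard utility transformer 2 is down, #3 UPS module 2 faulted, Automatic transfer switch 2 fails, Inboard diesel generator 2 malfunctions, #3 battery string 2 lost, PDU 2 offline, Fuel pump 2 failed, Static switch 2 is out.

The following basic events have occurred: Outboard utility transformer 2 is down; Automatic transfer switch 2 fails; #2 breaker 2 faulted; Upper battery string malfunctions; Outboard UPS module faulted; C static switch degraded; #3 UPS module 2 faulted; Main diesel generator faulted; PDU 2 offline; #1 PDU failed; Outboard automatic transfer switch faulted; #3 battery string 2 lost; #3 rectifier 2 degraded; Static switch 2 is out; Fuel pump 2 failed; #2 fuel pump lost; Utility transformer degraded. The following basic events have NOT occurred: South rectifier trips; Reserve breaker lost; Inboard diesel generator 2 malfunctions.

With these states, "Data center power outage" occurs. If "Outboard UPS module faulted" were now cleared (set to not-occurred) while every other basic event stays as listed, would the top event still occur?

Counterfactual: set "Outboard UPS module faulted" to not occurred.
Distribution tier unavailable [OR]: Outboard automatic transfer switch faulted=occurs, Main diesel generator faulted=occurs, Upper battery string malfunctions=occurs → at least one input occurs → occurs.
Utility feed down [AND]: South rectifier trips=not, Utility transformer degraded=occurs, Outboard UPS module faulted=not, Distribution tier unavailable=occurs → not all inputs occur → does not occur.
UPS chain down [OR]: Reserve breaker lost=not, Utility feed down=not, #1 PDU failed=occurs → at least one input occurs → occurs.
Bus B down [AND]: C static switch degraded=occurs, #2 breaker 2 faulted=occurs, #3 rectifier 2 degraded=occurs → all inputs occur → occurs.
Bus A inoperative [AND]: #3 UPS module 2 faulted=occurs, Automatic transfer switch 2 fails=occurs, Inboard diesel generator 2 malfunctions=not → not all inputs occur → does not occur.
Generator path inoperative [OR]: Bus A inoperative=not, #3 battery string 2 lost=occurs, PDU 2 offline=occurs → at least one input occurs → occurs.
Distribution tier 2 unavailable [AND]: #2 fuel pump lost=occurs, Bus B down=occurs, Outboard utility transformer 2 is down=occurs, Generator path inoperative=occurs → all inputs occur → occurs.
Utility feed 2 lost [AND]: Distribution tier 2 unavailable=occurs, Fuel pump 2 failed=occurs, Static switch 2 is out=occurs → all inputs occur → occurs.
Data center power outage [AND]: UPS chain down=occurs, Utility feed 2 lost=occurs → all inputs occur → occurs.

Yes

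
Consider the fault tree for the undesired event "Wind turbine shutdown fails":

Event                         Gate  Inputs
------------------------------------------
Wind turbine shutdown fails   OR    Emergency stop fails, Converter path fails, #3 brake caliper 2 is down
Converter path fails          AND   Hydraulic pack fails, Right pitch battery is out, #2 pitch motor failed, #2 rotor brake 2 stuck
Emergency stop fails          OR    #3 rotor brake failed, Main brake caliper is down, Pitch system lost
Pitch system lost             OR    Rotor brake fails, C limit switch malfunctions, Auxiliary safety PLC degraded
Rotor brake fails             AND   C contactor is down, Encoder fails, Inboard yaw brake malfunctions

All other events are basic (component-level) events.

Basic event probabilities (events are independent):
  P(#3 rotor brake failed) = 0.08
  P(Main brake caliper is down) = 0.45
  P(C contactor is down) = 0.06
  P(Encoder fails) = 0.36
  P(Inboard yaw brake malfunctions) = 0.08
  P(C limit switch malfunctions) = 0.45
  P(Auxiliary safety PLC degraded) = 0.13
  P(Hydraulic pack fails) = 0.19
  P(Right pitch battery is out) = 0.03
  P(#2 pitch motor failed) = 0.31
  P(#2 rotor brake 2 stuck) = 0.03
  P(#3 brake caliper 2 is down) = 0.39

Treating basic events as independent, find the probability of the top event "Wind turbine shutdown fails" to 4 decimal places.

0.8526

P(Rotor brake fails) [AND] = 0.06 × 0.36 × 0.08 = 0.001728
P(Pitch system lost) [OR] = 1 − (1−0.001728) × (1−0.45) × (1−0.13) = 0.522327
P(Emergency stop fails) [OR] = 1 − (1−0.08) × (1−0.45) × (1−0.522327) = 0.758297
P(Converter path fails) [AND] = 0.19 × 0.03 × 0.31 × 0.03 = 0.000053
P(Wind turbine shutdown fails) [OR] = 1 − (1−0.758297) × (1−0.000053) × (1−0.39) = 0.852569
Rounded to 4 decimal places: P(Wind turbine shutdown fails) ≈ 0.8526.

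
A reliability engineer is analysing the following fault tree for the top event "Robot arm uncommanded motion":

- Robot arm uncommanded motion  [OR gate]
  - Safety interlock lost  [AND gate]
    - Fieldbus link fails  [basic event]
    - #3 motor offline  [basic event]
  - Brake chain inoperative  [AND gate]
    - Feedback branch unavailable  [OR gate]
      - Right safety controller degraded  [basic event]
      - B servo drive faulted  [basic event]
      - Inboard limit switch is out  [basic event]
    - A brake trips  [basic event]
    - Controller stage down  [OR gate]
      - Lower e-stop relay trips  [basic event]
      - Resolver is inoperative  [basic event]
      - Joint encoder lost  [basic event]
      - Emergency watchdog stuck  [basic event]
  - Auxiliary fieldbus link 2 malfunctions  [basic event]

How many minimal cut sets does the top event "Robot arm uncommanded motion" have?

14

Safety interlock lost [AND]: one cut set from each child combined → 1 × 1 = 1 cut set(s).
Feedback branch unavailable [OR]: union of children's cut sets → 3 cut set(s).
Controller stage down [OR]: union of children's cut sets → 4 cut set(s).
Brake chain inoperative [AND]: one cut set from each child combined → 3 × 1 × 4 = 12 cut set(s).
Robot arm uncommanded motion [OR]: union of children's cut sets → 14 cut set(s).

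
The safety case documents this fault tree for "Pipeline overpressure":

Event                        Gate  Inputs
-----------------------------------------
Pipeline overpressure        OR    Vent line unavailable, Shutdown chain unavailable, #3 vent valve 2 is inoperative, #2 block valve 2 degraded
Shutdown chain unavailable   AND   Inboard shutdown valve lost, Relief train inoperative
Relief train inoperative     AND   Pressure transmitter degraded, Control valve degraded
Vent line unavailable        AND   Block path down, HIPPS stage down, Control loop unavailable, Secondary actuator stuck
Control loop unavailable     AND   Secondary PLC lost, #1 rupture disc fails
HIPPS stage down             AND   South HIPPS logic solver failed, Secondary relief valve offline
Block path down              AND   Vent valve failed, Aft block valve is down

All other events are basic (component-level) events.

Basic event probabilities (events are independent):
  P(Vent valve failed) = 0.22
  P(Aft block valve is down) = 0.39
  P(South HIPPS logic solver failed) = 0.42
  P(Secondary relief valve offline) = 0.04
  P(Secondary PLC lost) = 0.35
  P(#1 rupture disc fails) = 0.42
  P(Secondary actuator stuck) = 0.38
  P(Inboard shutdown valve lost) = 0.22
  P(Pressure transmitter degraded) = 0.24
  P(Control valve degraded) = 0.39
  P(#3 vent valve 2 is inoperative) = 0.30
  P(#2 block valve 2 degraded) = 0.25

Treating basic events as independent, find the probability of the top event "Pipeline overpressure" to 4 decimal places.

0.4859

P(Block path down) [AND] = 0.22 × 0.39 = 0.085800
P(HIPPS stage down) [AND] = 0.42 × 0.04 = 0.016800
P(Control loop unavailable) [AND] = 0.35 × 0.42 = 0.147000
P(Vent line unavailable) [AND] = 0.085800 × 0.016800 × 0.147000 × 0.38 = 0.000081
P(Relief train inoperative) [AND] = 0.24 × 0.39 = 0.093600
P(Shutdown chain unavailable) [AND] = 0.22 × 0.093600 = 0.020592
P(Pipeline overpressure) [OR] = 1 − (1−0.000081) × (1−0.020592) × (1−0.30) × (1−0.25) = 0.485852
Rounded to 4 decimal places: P(Pipeline overpressure) ≈ 0.4859.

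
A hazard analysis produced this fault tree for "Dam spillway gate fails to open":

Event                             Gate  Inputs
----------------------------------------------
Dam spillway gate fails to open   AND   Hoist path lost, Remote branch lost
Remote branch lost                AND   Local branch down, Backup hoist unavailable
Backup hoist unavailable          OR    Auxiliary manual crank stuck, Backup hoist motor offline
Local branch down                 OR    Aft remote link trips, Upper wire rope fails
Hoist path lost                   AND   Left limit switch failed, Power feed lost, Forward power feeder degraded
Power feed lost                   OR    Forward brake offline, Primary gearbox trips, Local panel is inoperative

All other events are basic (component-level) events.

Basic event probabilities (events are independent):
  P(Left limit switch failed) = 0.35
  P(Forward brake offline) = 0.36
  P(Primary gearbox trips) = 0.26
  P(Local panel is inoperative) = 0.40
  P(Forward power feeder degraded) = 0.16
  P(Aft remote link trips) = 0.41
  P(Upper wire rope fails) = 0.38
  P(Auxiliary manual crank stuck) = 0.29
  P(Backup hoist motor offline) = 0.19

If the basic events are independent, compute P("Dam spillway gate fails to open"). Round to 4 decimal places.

P(Power feed lost) [OR] = 1 − (1−0.36) × (1−0.26) × (1−0.40) = 0.715840
P(Hoist path lost) [AND] = 0.35 × 0.715840 × 0.16 = 0.040087
P(Local branch down) [OR] = 1 − (1−0.41) × (1−0.38) = 0.634200
P(Backup hoist unavailable) [OR] = 1 − (1−0.29) × (1−0.19) = 0.424900
P(Remote branch lost) [AND] = 0.634200 × 0.424900 = 0.269472
P(Dam spillway gate fails to open) [AND] = 0.040087 × 0.269472 = 0.010802
Rounded to 4 decimal places: P(Dam spillway gate fails to open) ≈ 0.0108.

0.0108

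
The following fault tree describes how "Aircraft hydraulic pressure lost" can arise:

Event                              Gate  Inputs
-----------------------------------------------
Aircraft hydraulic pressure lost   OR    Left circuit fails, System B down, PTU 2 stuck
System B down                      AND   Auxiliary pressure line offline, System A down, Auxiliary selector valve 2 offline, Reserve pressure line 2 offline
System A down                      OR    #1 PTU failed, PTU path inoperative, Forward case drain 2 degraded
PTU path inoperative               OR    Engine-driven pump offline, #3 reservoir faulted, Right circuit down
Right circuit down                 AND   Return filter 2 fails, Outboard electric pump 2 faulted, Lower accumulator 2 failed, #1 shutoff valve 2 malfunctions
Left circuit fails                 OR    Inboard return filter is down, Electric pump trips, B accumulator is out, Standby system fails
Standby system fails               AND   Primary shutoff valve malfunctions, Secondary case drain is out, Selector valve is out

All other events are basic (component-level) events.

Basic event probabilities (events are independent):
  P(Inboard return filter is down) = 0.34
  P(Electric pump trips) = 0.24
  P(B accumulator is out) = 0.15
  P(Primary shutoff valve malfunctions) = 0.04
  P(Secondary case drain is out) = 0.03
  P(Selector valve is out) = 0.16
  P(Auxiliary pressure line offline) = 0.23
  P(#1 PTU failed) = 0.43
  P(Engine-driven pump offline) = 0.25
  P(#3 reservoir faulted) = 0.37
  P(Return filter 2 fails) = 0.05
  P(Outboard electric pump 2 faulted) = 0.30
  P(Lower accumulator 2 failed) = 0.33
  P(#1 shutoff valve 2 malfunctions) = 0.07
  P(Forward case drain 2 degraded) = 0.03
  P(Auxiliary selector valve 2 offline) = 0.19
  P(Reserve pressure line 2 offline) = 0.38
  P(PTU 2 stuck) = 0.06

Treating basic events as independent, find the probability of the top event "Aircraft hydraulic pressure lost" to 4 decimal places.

P(Standby system fails) [AND] = 0.04 × 0.03 × 0.16 = 0.000192
P(Left circuit fails) [OR] = 1 − (1−0.34) × (1−0.24) × (1−0.15) × (1−0.000192) = 0.573722
P(Right circuit down) [AND] = 0.05 × 0.30 × 0.33 × 0.07 = 0.000347
P(PTU path inoperative) [OR] = 1 − (1−0.25) × (1−0.37) × (1−0.000347) = 0.527664
P(System A down) [OR] = 1 − (1−0.43) × (1−0.527664) × (1−0.03) = 0.738845
P(System B down) [AND] = 0.23 × 0.738845 × 0.19 × 0.38 = 0.012269
P(Aircraft hydraulic pressure lost) [OR] = 1 − (1−0.573722) × (1−0.012269) × (1−0.06) = 0.604215
Rounded to 4 decimal places: P(Aircraft hydraulic pressure lost) ≈ 0.6042.

0.6042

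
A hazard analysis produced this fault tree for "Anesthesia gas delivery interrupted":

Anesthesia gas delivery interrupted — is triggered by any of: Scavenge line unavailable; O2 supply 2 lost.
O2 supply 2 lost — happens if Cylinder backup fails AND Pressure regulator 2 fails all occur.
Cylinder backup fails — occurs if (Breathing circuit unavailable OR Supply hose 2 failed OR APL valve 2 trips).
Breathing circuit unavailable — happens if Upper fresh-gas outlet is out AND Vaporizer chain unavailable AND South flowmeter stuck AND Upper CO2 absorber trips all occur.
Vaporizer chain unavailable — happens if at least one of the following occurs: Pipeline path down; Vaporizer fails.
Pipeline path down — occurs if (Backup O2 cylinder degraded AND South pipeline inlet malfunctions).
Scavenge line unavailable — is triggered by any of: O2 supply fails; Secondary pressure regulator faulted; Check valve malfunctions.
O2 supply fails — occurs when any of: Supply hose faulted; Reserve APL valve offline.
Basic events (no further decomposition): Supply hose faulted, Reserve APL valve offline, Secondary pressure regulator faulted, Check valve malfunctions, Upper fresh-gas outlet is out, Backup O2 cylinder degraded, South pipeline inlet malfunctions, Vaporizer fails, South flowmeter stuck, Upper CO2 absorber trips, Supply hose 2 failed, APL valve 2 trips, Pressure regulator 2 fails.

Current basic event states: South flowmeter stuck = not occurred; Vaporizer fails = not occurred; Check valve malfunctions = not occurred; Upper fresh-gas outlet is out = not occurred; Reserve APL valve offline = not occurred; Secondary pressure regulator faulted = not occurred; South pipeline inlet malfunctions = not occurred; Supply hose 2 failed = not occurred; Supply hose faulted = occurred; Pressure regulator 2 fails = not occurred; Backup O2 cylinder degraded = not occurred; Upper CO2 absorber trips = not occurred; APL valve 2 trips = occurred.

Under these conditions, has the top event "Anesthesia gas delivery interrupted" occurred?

O2 supply fails [OR]: Supply hose faulted=occurs, Reserve APL valve offline=not → at least one input occurs → occurs.
Scavenge line unavailable [OR]: O2 supply fails=occurs, Secondary pressure regulator faulted=not, Check valve malfunctions=not → at least one input occurs → occurs.
Pipeline path down [AND]: Backup O2 cylinder degraded=not, South pipeline inlet malfunctions=not → not all inputs occur → does not occur.
Vaporizer chain unavailable [OR]: Pipeline path down=not, Vaporizer fails=not → no input occurs → does not occur.
Breathing circuit unavailable [AND]: Upper fresh-gas outlet is out=not, Vaporizer chain unavailable=not, South flowmeter stuck=not, Upper CO2 absorber trips=not → not all inputs occur → does not occur.
Cylinder backup fails [OR]: Breathing circuit unavailable=not, Supply hose 2 failed=not, APL valve 2 trips=occurs → at least one input occurs → occurs.
O2 supply 2 lost [AND]: Cylinder backup fails=occurs, Pressure regulator 2 fails=not → not all inputs occur → does not occur.
Anesthesia gas delivery interrupted [OR]: Scavenge line unavailable=occurs, O2 supply 2 lost=not → at least one input occurs → occurs.

Yes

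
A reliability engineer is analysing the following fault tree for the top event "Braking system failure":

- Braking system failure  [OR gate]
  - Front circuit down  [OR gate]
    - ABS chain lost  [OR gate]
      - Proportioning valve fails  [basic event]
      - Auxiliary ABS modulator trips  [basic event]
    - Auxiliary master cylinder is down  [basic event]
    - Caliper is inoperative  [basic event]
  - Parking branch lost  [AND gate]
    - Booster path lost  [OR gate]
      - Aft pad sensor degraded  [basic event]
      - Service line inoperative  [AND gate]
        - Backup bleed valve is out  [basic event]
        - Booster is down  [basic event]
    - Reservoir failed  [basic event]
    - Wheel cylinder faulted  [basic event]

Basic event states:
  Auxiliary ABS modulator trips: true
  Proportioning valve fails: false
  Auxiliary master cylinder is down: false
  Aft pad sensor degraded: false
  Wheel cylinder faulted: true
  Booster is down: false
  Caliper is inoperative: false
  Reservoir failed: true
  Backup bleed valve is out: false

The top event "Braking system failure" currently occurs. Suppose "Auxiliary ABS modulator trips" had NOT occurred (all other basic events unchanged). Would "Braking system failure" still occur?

Counterfactual: set "Auxiliary ABS modulator trips" to not occurred.
ABS chain lost [OR]: Proportioning valve fails=not, Auxiliary ABS modulator trips=not → no input occurs → does not occur.
Front circuit down [OR]: ABS chain lost=not, Auxiliary master cylinder is down=not, Caliper is inoperative=not → no input occurs → does not occur.
Service line inoperative [AND]: Backup bleed valve is out=not, Booster is down=not → not all inputs occur → does not occur.
Booster path lost [OR]: Aft pad sensor degraded=not, Service line inoperative=not → no input occurs → does not occur.
Parking branch lost [AND]: Booster path lost=not, Reservoir failed=occurs, Wheel cylinder faulted=occurs → not all inputs occur → does not occur.
Braking system failure [OR]: Front circuit down=not, Parking branch lost=not → no input occurs → does not occur.

No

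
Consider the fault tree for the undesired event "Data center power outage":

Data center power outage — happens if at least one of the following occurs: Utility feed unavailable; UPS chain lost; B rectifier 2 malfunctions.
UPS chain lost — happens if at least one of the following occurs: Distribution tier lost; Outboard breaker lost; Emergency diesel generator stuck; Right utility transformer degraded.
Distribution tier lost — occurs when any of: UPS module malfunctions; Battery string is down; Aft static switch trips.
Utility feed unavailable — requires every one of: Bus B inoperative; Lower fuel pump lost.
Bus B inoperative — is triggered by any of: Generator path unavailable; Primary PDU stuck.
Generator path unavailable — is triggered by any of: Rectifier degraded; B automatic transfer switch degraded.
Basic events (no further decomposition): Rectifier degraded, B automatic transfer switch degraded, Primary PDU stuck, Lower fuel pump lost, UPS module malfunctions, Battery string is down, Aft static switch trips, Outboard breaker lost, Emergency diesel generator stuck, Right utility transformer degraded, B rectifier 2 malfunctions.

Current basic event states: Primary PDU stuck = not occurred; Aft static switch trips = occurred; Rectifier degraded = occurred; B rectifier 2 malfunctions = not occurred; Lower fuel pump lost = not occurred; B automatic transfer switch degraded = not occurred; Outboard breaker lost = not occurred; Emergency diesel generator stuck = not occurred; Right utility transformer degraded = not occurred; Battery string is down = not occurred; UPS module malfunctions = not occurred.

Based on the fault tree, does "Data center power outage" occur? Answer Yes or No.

Generator path unavailable [OR]: Rectifier degraded=occurs, B automatic transfer switch degraded=not → at least one input occurs → occurs.
Bus B inoperative [OR]: Generator path unavailable=occurs, Primary PDU stuck=not → at least one input occurs → occurs.
Utility feed unavailable [AND]: Bus B inoperative=occurs, Lower fuel pump lost=not → not all inputs occur → does not occur.
Distribution tier lost [OR]: UPS module malfunctions=not, Battery string is down=not, Aft static switch trips=occurs → at least one input occurs → occurs.
UPS chain lost [OR]: Distribution tier lost=occurs, Outboard breaker lost=not, Emergency diesel generator stuck=not, Right utility transformer degraded=not → at least one input occurs → occurs.
Data center power outage [OR]: Utility feed unavailable=not, UPS chain lost=occurs, B rectifier 2 malfunctions=not → at least one input occurs → occurs.

Yes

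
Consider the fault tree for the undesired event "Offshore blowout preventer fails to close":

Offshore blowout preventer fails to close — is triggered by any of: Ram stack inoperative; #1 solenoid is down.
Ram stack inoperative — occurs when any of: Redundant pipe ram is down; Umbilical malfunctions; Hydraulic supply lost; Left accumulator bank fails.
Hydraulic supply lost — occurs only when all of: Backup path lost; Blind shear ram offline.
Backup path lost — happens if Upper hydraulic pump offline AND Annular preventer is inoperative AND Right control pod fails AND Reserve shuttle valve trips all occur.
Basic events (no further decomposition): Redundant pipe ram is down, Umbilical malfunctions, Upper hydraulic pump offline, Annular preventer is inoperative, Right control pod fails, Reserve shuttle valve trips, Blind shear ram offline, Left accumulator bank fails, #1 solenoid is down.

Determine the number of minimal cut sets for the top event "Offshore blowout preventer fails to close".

5

Backup path lost [AND]: one cut set from each child combined → 1 × 1 × 1 × 1 = 1 cut set(s).
Hydraulic supply lost [AND]: one cut set from each child combined → 1 × 1 = 1 cut set(s).
Ram stack inoperative [OR]: union of children's cut sets → 4 cut set(s).
Offshore blowout preventer fails to close [OR]: union of children's cut sets → 5 cut set(s).
Minimal cut sets: {Redundant pipe ram is down}; {Umbilical malfunctions}; {Annular preventer is inoperative, Blind shear ram offline, Reserve shuttle valve trips, Right control pod fails, Upper hydraulic pump offline}; {Left accumulator bank fails}; {#1 solenoid is down}.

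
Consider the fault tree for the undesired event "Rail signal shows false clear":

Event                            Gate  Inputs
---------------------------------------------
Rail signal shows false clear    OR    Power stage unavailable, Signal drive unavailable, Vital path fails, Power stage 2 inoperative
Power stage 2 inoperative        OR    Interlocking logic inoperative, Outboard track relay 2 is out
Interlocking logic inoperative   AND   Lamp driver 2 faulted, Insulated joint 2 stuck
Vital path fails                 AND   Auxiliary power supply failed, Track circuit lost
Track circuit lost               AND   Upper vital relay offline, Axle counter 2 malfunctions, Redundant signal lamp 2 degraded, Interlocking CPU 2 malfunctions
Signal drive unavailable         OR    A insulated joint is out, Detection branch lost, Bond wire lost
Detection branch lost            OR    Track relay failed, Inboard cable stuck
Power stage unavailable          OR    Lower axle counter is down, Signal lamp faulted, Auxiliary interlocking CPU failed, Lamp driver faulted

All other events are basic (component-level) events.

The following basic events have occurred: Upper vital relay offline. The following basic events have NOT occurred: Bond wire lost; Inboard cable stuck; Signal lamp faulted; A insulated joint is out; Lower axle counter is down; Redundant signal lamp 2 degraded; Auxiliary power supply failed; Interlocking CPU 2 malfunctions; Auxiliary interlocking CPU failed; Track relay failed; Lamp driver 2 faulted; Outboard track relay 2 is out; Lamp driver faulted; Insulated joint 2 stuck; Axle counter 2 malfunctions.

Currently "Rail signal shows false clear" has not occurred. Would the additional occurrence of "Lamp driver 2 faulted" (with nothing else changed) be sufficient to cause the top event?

Counterfactual: set "Lamp driver 2 faulted" to occurred.
Power stage unavailable [OR]: Lower axle counter is down=not, Signal lamp faulted=not, Auxiliary interlocking CPU failed=not, Lamp driver faulted=not → no input occurs → does not occur.
Detection branch lost [OR]: Track relay failed=not, Inboard cable stuck=not → no input occurs → does not occur.
Signal drive unavailable [OR]: A insulated joint is out=not, Detection branch lost=not, Bond wire lost=not → no input occurs → does not occur.
Track circuit lost [AND]: Upper vital relay offline=occurs, Axle counter 2 malfunctions=not, Redundant signal lamp 2 degraded=not, Interlocking CPU 2 malfunctions=not → not all inputs occur → does not occur.
Vital path fails [AND]: Auxiliary power supply failed=not, Track circuit lost=not → not all inputs occur → does not occur.
Interlocking logic inoperative [AND]: Lamp driver 2 faulted=occurs, Insulated joint 2 stuck=not → not all inputs occur → does not occur.
Power stage 2 inoperative [OR]: Interlocking logic inoperative=not, Outboard track relay 2 is out=not → no input occurs → does not occur.
Rail signal shows false clear [OR]: Power stage unavailable=not, Signal drive unavailable=not, Vital path fails=not, Power stage 2 inoperative=not → no input occurs → does not occur.

No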